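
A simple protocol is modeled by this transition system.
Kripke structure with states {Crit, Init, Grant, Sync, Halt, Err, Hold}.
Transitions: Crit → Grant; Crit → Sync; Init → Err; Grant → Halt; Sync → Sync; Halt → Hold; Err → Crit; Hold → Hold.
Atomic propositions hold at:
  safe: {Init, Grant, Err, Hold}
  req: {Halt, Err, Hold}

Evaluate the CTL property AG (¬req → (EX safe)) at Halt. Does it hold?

Yes

Sat(¬req) = {Crit, Init, Grant, Sync}
Sat(EX safe) = {s : some successor in {Init, Grant, Err, Hold}} = {Crit, Init, Halt, Hold}
Sat(¬req → (EX safe)) = {Crit, Init, Halt, Err, Hold}
AG (¬req → (EX safe)): greatest fixpoint, start Z0 = {Crit, Init, Halt, Err, Hold}, keep only states in Sat with every successor in Z. Z1 = {Init, Halt, Err, Hold}; Z2 = {Init, Halt, Hold}; Z3 = {Halt, Hold}; fixed.
Sat(AG (¬req → (EX safe))) = {Halt, Hold}
Halt ∈ Sat(AG (¬req → (EX safe))) = {Halt, Hold}, so the formula holds at Halt.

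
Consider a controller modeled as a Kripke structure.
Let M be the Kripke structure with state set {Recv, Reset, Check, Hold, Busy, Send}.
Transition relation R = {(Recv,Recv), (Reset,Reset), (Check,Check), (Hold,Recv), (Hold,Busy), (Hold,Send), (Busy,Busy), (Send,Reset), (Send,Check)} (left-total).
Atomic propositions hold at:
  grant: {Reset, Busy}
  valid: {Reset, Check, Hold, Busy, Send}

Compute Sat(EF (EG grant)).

{Reset, Hold, Busy, Send}

EG grant: greatest fixpoint, start Z0 = {Reset, Busy}, keep only states in Sat with some successor in Z. Already a fixed point.
Sat(EG grant) = {Reset, Busy}
EF (EG grant): least fixpoint, start Z0 = {Reset, Busy}, add states with some successor in Z. Z1 = {Reset, Hold, Busy, Send}; fixed.
Sat(EF (EG grant)) = {Reset, Hold, Busy, Send}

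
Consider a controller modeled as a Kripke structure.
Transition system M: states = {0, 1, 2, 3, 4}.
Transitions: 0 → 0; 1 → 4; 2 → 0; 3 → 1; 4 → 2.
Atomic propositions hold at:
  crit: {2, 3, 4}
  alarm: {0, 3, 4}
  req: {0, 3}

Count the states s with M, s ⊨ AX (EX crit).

2

Sat(EX crit) = {s : some successor in {2, 3, 4}} = {1, 4}
Sat(AX (EX crit)) = {s : every successor in {1, 4}} = {1, 3}
|Sat(AX (EX crit))| = |{1, 3}| = 2.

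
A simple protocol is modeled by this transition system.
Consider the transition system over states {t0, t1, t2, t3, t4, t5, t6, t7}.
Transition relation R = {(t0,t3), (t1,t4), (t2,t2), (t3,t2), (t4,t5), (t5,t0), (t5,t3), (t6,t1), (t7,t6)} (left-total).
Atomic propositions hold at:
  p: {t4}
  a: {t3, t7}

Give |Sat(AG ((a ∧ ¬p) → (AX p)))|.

Sat(¬p) = {t0, t1, t2, t3, t5, t6, t7}
Sat(a ∧ ¬p) = {t3, t7}
Sat(AX p) = {s : every successor in {t4}} = {t1}
Sat((a ∧ ¬p) → (AX p)) = {t0, t1, t2, t4, t5, t6}
AG ((a ∧ ¬p) → (AX p)): greatest fixpoint, start Z0 = {t0, t1, t2, t4, t5, t6}, keep only states in Sat with every successor in Z. Z1 = {t1, t2, t4, t6}; Z2 = {t1, t2, t6}; Z3 = {t2, t6}; Z4 = {t2}; fixed.
Sat(AG ((a ∧ ¬p) → (AX p))) = {t2}
|Sat(AG ((a ∧ ¬p) → (AX p)))| = |{t2}| = 1.

1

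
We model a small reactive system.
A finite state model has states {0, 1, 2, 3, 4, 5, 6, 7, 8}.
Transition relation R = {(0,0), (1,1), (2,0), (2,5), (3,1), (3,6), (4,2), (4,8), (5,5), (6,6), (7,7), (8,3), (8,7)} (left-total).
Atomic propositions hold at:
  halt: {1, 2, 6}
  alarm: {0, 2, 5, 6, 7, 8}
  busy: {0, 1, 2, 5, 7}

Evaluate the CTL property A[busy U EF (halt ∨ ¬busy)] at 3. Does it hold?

Sat(¬busy) = {3, 4, 6, 8}
Sat(halt ∨ ¬busy) = {1, 2, 3, 4, 6, 8}
EF (halt ∨ ¬busy): least fixpoint, start Z0 = {1, 2, 3, 4, 6, 8}, add states with some successor in Z. Already a fixed point.
Sat(EF (halt ∨ ¬busy)) = {1, 2, 3, 4, 6, 8}
A[busy U EF (halt ∨ ¬busy)]: least fixpoint, start Z0 = Sat(EF (halt ∨ ¬busy)) = {1, 2, 3, 4, 6, 8}, add states in Sat(busy) with every successor in Z. Already a fixed point.
Sat(A[busy U EF (halt ∨ ¬busy)]) = {1, 2, 3, 4, 6, 8}
3 ∈ Sat(A[busy U EF (halt ∨ ¬busy)]) = {1, 2, 3, 4, 6, 8}, so the formula holds at 3.

Yes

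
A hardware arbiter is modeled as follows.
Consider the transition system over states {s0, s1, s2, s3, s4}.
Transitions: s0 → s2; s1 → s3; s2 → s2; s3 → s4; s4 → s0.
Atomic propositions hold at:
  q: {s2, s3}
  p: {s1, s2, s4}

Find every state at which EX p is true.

Sat(EX p) = {s : some successor in {s1, s2, s4}} = {s0, s2, s3}

{s0, s2, s3}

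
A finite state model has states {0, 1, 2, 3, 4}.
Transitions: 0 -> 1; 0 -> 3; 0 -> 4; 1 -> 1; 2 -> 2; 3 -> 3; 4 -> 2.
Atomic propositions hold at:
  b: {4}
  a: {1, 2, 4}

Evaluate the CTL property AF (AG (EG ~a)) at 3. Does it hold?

Sat(~a) = {0, 3}
EG ~a: greatest fixpoint, start Z0 = {0, 3}, keep only states in Sat with some successor in Z. Already a fixed point.
Sat(EG ~a) = {0, 3}
AG (EG ~a): greatest fixpoint, start Z0 = {0, 3}, keep only states in Sat with every successor in Z. Z1 = {3}; fixed.
Sat(AG (EG ~a)) = {3}
AF (AG (EG ~a)): least fixpoint, start Z0 = {3}, add states with every successor in Z. Already a fixed point.
Sat(AF (AG (EG ~a))) = {3}
3 ∈ Sat(AF (AG (EG ~a))) = {3}, so the formula holds at 3.

Yes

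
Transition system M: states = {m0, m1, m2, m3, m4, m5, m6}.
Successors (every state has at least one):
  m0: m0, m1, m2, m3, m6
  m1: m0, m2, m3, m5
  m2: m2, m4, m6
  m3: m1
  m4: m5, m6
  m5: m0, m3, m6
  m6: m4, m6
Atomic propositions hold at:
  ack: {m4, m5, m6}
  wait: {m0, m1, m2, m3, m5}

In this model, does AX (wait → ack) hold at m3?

Sat(wait → ack) = {m4, m5, m6}
Sat(AX (wait → ack)) = {s : every successor in {m4, m5, m6}} = {m4, m6}
m3 ∉ Sat(AX (wait → ack)) = {m4, m6}, so the formula does not hold at m3.

No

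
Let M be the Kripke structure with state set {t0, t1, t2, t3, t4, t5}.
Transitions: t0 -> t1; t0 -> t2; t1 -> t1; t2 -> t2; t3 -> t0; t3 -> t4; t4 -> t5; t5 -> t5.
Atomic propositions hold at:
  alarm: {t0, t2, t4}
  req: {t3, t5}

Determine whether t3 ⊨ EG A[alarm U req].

Yes

A[alarm U req]: least fixpoint, start Z0 = Sat(req) = {t3, t5}, add states in Sat(alarm) with every successor in Z. Z1 = {t3, t4, t5}; fixed.
Sat(A[alarm U req]) = {t3, t4, t5}
EG A[alarm U req]: greatest fixpoint, start Z0 = {t3, t4, t5}, keep only states in Sat with some successor in Z. Already a fixed point.
Sat(EG A[alarm U req]) = {t3, t4, t5}
t3 ∈ Sat(EG A[alarm U req]) = {t3, t4, t5}, so the formula holds at t3.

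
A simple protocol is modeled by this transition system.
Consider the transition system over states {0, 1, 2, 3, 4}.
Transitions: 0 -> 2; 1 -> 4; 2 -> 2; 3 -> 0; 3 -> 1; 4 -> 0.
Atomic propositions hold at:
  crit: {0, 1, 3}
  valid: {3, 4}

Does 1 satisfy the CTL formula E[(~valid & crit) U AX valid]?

Yes

Sat(~valid) = {0, 1, 2}
Sat(~valid & crit) = {0, 1}
Sat(AX valid) = {s : every successor in {3, 4}} = {1}
E[(~valid & crit) U AX valid]: least fixpoint, start Z0 = Sat(AX valid) = {1}, add states in Sat(~valid & crit) with some successor in Z. Already a fixed point.
Sat(E[(~valid & crit) U AX valid]) = {1}
1 ∈ Sat(E[(~valid & crit) U AX valid]) = {1}, so the formula holds at 1.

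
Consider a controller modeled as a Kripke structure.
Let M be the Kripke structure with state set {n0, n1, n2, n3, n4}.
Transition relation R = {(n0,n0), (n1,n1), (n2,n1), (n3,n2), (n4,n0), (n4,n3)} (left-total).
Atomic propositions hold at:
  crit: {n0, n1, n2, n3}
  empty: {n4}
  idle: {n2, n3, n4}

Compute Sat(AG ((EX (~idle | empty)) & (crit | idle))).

Sat(~idle) = {n0, n1}
Sat(~idle | empty) = {n0, n1, n4}
Sat(EX (~idle | empty)) = {s : some successor in {n0, n1, n4}} = {n0, n1, n2, n4}
Sat(crit | idle) = {n0, n1, n2, n3, n4}
Sat((EX (~idle | empty)) & (crit | idle)) = {n0, n1, n2, n4}
AG ((EX (~idle | empty)) & (crit | idle)): greatest fixpoint, start Z0 = {n0, n1, n2, n4}, keep only states in Sat with every successor in Z. Z1 = {n0, n1, n2}; fixed.
Sat(AG ((EX (~idle | empty)) & (crit | idle))) = {n0, n1, n2}

{n0, n1, n2}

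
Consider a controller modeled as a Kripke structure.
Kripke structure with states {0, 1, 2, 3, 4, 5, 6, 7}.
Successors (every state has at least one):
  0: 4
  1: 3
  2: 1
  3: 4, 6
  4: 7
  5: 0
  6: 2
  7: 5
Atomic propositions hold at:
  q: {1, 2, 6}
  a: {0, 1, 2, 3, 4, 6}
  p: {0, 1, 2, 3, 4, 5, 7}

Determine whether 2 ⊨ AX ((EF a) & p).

EF a: least fixpoint, start Z0 = {0, 1, 2, 3, 4, 6}, add states with some successor in Z. Z1 = {0, 1, 2, 3, 4, 5, 6}; Z2 = {0, 1, 2, 3, 4, 5, 6, 7}; fixed.
Sat(EF a) = {0, 1, 2, 3, 4, 5, 6, 7}
Sat((EF a) & p) = {0, 1, 2, 3, 4, 5, 7}
Sat(AX ((EF a) & p)) = {s : every successor in {0, 1, 2, 3, 4, 5, 7}} = {0, 1, 2, 4, 5, 6, 7}
2 ∈ Sat(AX ((EF a) & p)) = {0, 1, 2, 4, 5, 6, 7}, so the formula holds at 2.

Yes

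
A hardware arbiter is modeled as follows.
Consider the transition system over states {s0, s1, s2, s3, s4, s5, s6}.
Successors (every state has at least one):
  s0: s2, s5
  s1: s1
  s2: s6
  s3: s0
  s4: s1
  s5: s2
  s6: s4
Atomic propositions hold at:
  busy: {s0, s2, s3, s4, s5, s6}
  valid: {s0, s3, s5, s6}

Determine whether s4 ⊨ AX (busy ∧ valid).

No

Sat(busy ∧ valid) = {s0, s3, s5, s6}
Sat(AX (busy ∧ valid)) = {s : every successor in {s0, s3, s5, s6}} = {s2, s3}
s4 ∉ Sat(AX (busy ∧ valid)) = {s2, s3}, so the formula does not hold at s4.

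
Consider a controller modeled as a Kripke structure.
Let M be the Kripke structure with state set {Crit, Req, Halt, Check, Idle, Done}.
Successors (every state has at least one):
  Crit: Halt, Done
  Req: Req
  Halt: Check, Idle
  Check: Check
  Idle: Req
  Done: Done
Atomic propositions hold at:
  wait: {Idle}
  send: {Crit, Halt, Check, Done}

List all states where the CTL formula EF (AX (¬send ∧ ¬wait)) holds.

{Crit, Req, Halt, Idle}

Sat(¬send) = {Req, Idle}
Sat(¬wait) = {Crit, Req, Halt, Check, Done}
Sat(¬send ∧ ¬wait) = {Req}
Sat(AX (¬send ∧ ¬wait)) = {s : every successor in {Req}} = {Req, Idle}
EF (AX (¬send ∧ ¬wait)): least fixpoint, start Z0 = {Req, Idle}, add states with some successor in Z. Z1 = {Req, Halt, Idle}; Z2 = {Crit, Req, Halt, Idle}; fixed.
Sat(EF (AX (¬send ∧ ¬wait))) = {Crit, Req, Halt, Idle}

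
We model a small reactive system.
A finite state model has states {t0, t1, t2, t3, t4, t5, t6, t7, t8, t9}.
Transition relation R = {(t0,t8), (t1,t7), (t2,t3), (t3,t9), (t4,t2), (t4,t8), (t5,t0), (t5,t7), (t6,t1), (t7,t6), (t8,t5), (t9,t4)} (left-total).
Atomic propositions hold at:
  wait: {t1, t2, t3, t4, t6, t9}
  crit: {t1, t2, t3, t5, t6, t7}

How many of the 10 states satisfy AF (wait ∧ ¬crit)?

4

Sat(¬crit) = {t0, t4, t8, t9}
Sat(wait ∧ ¬crit) = {t4, t9}
AF (wait ∧ ¬crit): least fixpoint, start Z0 = {t4, t9}, add states with every successor in Z. Z1 = {t3, t4, t9}; Z2 = {t2, t3, t4, t9}; fixed.
Sat(AF (wait ∧ ¬crit)) = {t2, t3, t4, t9}
|Sat(AF (wait ∧ ¬crit))| = |{t2, t3, t4, t9}| = 4.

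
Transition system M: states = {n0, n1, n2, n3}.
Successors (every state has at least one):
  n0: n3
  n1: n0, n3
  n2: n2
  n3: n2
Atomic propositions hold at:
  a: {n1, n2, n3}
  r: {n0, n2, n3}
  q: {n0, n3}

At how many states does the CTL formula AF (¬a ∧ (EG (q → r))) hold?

Sat(¬a) = {n0}
Sat(q → r) = {n0, n1, n2, n3}
EG (q → r): greatest fixpoint, start Z0 = {n0, n1, n2, n3}, keep only states in Sat with some successor in Z. Already a fixed point.
Sat(EG (q → r)) = {n0, n1, n2, n3}
Sat(¬a ∧ (EG (q → r))) = {n0}
AF (¬a ∧ (EG (q → r))): least fixpoint, start Z0 = {n0}, add states with every successor in Z. Already a fixed point.
Sat(AF (¬a ∧ (EG (q → r)))) = {n0}
|Sat(AF (¬a ∧ (EG (q → r))))| = |{n0}| = 1.

1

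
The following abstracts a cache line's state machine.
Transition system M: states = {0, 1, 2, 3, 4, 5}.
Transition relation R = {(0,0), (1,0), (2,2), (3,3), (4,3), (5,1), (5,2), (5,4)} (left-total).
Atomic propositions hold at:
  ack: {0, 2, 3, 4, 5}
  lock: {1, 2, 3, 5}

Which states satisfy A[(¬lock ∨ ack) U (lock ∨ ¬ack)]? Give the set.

{1, 2, 3, 4, 5}

Sat(¬lock) = {0, 4}
Sat(¬lock ∨ ack) = {0, 2, 3, 4, 5}
Sat(¬ack) = {1}
Sat(lock ∨ ¬ack) = {1, 2, 3, 5}
A[(¬lock ∨ ack) U (lock ∨ ¬ack)]: least fixpoint, start Z0 = Sat((lock ∨ ¬ack)) = {1, 2, 3, 5}, add states in Sat(¬lock ∨ ack) with every successor in Z. Z1 = {1, 2, 3, 4, 5}; fixed.
Sat(A[(¬lock ∨ ack) U (lock ∨ ¬ack)]) = {1, 2, 3, 4, 5}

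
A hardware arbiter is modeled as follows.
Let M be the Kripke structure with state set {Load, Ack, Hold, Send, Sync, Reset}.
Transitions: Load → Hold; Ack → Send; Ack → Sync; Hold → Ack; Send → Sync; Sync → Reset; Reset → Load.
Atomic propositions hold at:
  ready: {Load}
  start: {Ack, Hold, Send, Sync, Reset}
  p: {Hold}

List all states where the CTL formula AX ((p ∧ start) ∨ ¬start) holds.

Sat(p ∧ start) = {Hold}
Sat(¬start) = {Load}
Sat((p ∧ start) ∨ ¬start) = {Load, Hold}
Sat(AX ((p ∧ start) ∨ ¬start)) = {s : every successor in {Load, Hold}} = {Load, Reset}

{Load, Reset}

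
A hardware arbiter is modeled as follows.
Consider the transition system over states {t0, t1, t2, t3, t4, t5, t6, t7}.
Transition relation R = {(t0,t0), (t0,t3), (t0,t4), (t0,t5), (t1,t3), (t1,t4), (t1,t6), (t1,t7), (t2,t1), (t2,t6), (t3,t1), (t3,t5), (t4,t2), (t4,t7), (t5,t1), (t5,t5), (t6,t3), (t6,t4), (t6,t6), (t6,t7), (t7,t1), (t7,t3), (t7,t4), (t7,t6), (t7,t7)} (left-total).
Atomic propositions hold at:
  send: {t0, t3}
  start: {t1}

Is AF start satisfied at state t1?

AF start: least fixpoint, start Z0 = {t1}, add states with every successor in Z. Already a fixed point.
Sat(AF start) = {t1}
t1 ∈ Sat(AF start) = {t1}, so the formula holds at t1.

Yes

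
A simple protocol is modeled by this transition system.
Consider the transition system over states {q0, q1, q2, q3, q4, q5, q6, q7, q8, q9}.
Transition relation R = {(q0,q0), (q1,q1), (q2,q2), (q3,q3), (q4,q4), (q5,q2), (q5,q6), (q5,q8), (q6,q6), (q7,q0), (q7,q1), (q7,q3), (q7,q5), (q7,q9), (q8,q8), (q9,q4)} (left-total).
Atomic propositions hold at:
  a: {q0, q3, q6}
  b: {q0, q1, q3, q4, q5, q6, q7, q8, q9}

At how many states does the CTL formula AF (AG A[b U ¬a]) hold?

Sat(¬a) = {q1, q2, q4, q5, q7, q8, q9}
A[b U ¬a]: least fixpoint, start Z0 = Sat(¬a) = {q1, q2, q4, q5, q7, q8, q9}, add states in Sat(b) with every successor in Z. Already a fixed point.
Sat(A[b U ¬a]) = {q1, q2, q4, q5, q7, q8, q9}
AG A[b U ¬a]: greatest fixpoint, start Z0 = {q1, q2, q4, q5, q7, q8, q9}, keep only states in Sat with every successor in Z. Z1 = {q1, q2, q4, q8, q9}; fixed.
Sat(AG A[b U ¬a]) = {q1, q2, q4, q8, q9}
AF (AG A[b U ¬a]): least fixpoint, start Z0 = {q1, q2, q4, q8, q9}, add states with every successor in Z. Already a fixed point.
Sat(AF (AG A[b U ¬a])) = {q1, q2, q4, q8, q9}
|Sat(AF (AG A[b U ¬a]))| = |{q1, q2, q4, q8, q9}| = 5.

5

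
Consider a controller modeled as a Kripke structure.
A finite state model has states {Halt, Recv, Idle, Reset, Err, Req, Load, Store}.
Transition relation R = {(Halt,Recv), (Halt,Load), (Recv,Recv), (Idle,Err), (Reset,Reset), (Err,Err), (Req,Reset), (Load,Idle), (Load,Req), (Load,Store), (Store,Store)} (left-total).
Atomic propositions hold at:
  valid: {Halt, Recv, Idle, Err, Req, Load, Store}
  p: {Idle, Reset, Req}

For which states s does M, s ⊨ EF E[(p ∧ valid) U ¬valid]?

{Halt, Reset, Req, Load}

Sat(p ∧ valid) = {Idle, Req}
Sat(¬valid) = {Reset}
E[(p ∧ valid) U ¬valid]: least fixpoint, start Z0 = Sat(¬valid) = {Reset}, add states in Sat(p ∧ valid) with some successor in Z. Z1 = {Reset, Req}; fixed.
Sat(E[(p ∧ valid) U ¬valid]) = {Reset, Req}
EF E[(p ∧ valid) U ¬valid]: least fixpoint, start Z0 = {Reset, Req}, add states with some successor in Z. Z1 = {Reset, Req, Load}; Z2 = {Halt, Reset, Req, Load}; fixed.
Sat(EF E[(p ∧ valid) U ¬valid]) = {Halt, Reset, Req, Load}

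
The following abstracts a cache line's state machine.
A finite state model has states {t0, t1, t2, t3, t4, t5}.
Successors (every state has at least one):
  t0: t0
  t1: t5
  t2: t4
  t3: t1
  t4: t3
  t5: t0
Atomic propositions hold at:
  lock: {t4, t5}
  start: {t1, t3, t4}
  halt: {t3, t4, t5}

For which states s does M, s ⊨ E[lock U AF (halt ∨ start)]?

Sat(halt ∨ start) = {t1, t3, t4, t5}
AF (halt ∨ start): least fixpoint, start Z0 = {t1, t3, t4, t5}, add states with every successor in Z. Z1 = {t1, t2, t3, t4, t5}; fixed.
Sat(AF (halt ∨ start)) = {t1, t2, t3, t4, t5}
E[lock U AF (halt ∨ start)]: least fixpoint, start Z0 = Sat(AF (halt ∨ start)) = {t1, t2, t3, t4, t5}, add states in Sat(lock) with some successor in Z. Already a fixed point.
Sat(E[lock U AF (halt ∨ start)]) = {t1, t2, t3, t4, t5}

{t1, t2, t3, t4, t5}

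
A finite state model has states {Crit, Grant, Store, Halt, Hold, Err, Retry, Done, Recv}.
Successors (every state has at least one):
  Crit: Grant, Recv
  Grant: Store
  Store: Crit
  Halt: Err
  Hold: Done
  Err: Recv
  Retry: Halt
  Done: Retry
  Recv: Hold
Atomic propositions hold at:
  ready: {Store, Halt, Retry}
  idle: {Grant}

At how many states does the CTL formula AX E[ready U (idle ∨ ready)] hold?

Sat(idle ∨ ready) = {Grant, Store, Halt, Retry}
E[ready U (idle ∨ ready)]: least fixpoint, start Z0 = Sat((idle ∨ ready)) = {Grant, Store, Halt, Retry}, add states in Sat(ready) with some successor in Z. Already a fixed point.
Sat(E[ready U (idle ∨ ready)]) = {Grant, Store, Halt, Retry}
Sat(AX E[ready U (idle ∨ ready)]) = {s : every successor in {Grant, Store, Halt, Retry}} = {Grant, Retry, Done}
|Sat(AX E[ready U (idle ∨ ready)])| = |{Grant, Retry, Done}| = 3.

3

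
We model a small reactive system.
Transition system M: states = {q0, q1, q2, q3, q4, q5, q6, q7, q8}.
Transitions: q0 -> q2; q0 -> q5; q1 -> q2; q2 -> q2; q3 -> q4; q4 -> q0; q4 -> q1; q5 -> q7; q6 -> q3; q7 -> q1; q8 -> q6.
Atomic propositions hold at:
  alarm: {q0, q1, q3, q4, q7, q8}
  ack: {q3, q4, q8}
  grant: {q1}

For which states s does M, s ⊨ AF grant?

{q1, q5, q7}

AF grant: least fixpoint, start Z0 = {q1}, add states with every successor in Z. Z1 = {q1, q7}; Z2 = {q1, q5, q7}; fixed.
Sat(AF grant) = {q1, q5, q7}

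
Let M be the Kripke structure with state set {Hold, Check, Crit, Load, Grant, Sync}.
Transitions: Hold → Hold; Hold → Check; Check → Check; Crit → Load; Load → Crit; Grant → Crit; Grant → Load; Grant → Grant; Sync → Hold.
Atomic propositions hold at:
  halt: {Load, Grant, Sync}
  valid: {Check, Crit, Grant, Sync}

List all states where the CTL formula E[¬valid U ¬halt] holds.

Sat(¬valid) = {Hold, Load}
Sat(¬halt) = {Hold, Check, Crit}
E[¬valid U ¬halt]: least fixpoint, start Z0 = Sat(¬halt) = {Hold, Check, Crit}, add states in Sat(¬valid) with some successor in Z. Z1 = {Hold, Check, Crit, Load}; fixed.
Sat(E[¬valid U ¬halt]) = {Hold, Check, Crit, Load}

{Hold, Check, Crit, Load}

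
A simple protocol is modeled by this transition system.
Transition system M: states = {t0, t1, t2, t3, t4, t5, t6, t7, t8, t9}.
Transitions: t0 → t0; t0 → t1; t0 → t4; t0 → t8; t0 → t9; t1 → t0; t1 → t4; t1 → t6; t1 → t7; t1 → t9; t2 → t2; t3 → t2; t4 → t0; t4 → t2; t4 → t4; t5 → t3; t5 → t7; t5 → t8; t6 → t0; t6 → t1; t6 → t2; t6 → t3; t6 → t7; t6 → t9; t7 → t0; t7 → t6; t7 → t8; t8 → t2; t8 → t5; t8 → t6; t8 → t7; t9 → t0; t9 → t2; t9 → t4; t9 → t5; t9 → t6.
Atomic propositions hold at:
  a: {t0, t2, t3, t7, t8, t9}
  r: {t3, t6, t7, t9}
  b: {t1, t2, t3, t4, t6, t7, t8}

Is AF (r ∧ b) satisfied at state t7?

Yes

Sat(r ∧ b) = {t3, t6, t7}
AF (r ∧ b): least fixpoint, start Z0 = {t3, t6, t7}, add states with every successor in Z. Already a fixed point.
Sat(AF (r ∧ b)) = {t3, t6, t7}
t7 ∈ Sat(AF (r ∧ b)) = {t3, t6, t7}, so the formula holds at t7.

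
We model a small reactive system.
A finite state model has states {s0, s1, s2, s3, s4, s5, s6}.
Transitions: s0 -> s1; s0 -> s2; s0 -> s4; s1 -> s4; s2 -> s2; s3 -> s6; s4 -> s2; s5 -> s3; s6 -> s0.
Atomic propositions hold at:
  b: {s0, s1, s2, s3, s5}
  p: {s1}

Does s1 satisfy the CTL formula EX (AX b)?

Yes

Sat(AX b) = {s : every successor in {s0, s1, s2, s3, s5}} = {s2, s4, s5, s6}
Sat(EX (AX b)) = {s : some successor in {s2, s4, s5, s6}} = {s0, s1, s2, s3, s4}
s1 ∈ Sat(EX (AX b)) = {s0, s1, s2, s3, s4}, so the formula holds at s1.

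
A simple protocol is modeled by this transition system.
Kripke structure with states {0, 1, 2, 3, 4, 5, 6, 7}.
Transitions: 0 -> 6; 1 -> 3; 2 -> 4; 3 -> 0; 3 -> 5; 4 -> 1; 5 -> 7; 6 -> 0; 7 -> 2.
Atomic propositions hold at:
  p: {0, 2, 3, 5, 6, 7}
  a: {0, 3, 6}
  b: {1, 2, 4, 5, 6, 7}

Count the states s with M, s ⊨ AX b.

5

Sat(AX b) = {s : every successor in {1, 2, 4, 5, 6, 7}} = {0, 2, 4, 5, 7}
|Sat(AX b)| = |{0, 2, 4, 5, 7}| = 5.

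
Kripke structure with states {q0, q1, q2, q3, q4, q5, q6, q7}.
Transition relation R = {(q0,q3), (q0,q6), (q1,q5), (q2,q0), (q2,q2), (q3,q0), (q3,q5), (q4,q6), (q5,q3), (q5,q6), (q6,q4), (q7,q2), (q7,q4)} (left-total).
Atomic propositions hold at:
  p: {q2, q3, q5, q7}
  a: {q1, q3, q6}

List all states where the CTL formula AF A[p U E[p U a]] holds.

{q0, q1, q3, q4, q5, q6}

E[p U a]: least fixpoint, start Z0 = Sat(a) = {q1, q3, q6}, add states in Sat(p) with some successor in Z. Z1 = {q1, q3, q5, q6}; fixed.
Sat(E[p U a]) = {q1, q3, q5, q6}
A[p U E[p U a]]: least fixpoint, start Z0 = Sat(E[p U a]) = {q1, q3, q5, q6}, add states in Sat(p) with every successor in Z. Already a fixed point.
Sat(A[p U E[p U a]]) = {q1, q3, q5, q6}
AF A[p U E[p U a]]: least fixpoint, start Z0 = {q1, q3, q5, q6}, add states with every successor in Z. Z1 = {q0, q1, q3, q4, q5, q6}; fixed.
Sat(AF A[p U E[p U a]]) = {q0, q1, q3, q4, q5, q6}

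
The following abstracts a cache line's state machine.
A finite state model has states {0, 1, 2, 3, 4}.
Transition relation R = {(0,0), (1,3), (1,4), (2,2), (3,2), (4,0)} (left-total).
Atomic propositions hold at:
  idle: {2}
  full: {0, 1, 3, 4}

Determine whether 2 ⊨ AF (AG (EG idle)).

Yes

EG idle: greatest fixpoint, start Z0 = {2}, keep only states in Sat with some successor in Z. Already a fixed point.
Sat(EG idle) = {2}
AG (EG idle): greatest fixpoint, start Z0 = {2}, keep only states in Sat with every successor in Z. Already a fixed point.
Sat(AG (EG idle)) = {2}
AF (AG (EG idle)): least fixpoint, start Z0 = {2}, add states with every successor in Z. Z1 = {2, 3}; fixed.
Sat(AF (AG (EG idle))) = {2, 3}
2 ∈ Sat(AF (AG (EG idle))) = {2, 3}, so the formula holds at 2.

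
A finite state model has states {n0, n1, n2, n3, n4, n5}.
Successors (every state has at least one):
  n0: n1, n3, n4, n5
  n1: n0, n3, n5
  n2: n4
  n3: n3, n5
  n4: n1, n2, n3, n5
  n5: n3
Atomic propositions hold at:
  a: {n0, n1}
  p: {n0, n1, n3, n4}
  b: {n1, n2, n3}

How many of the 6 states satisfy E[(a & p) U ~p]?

4

Sat(a & p) = {n0, n1}
Sat(~p) = {n2, n5}
E[(a & p) U ~p]: least fixpoint, start Z0 = Sat(~p) = {n2, n5}, add states in Sat(a & p) with some successor in Z. Z1 = {n0, n1, n2, n5}; fixed.
Sat(E[(a & p) U ~p]) = {n0, n1, n2, n5}
|Sat(E[(a & p) U ~p])| = |{n0, n1, n2, n5}| = 4.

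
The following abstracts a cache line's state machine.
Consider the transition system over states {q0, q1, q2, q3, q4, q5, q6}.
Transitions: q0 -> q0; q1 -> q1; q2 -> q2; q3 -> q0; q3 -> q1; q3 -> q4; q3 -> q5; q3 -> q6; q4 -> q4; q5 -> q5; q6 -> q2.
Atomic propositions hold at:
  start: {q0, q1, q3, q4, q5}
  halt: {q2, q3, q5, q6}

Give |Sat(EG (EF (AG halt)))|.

AG halt: greatest fixpoint, start Z0 = {q2, q3, q5, q6}, keep only states in Sat with every successor in Z. Z1 = {q2, q5, q6}; fixed.
Sat(AG halt) = {q2, q5, q6}
EF (AG halt): least fixpoint, start Z0 = {q2, q5, q6}, add states with some successor in Z. Z1 = {q2, q3, q5, q6}; fixed.
Sat(EF (AG halt)) = {q2, q3, q5, q6}
EG (EF (AG halt)): greatest fixpoint, start Z0 = {q2, q3, q5, q6}, keep only states in Sat with some successor in Z. Already a fixed point.
Sat(EG (EF (AG halt))) = {q2, q3, q5, q6}
|Sat(EG (EF (AG halt)))| = |{q2, q3, q5, q6}| = 4.

4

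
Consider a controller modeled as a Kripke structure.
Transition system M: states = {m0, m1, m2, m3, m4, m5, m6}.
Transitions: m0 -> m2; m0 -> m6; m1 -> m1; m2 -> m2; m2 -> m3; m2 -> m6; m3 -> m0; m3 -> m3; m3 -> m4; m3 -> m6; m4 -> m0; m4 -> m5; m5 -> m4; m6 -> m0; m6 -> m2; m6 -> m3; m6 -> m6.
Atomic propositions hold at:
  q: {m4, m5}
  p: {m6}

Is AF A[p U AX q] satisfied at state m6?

No

Sat(AX q) = {s : every successor in {m4, m5}} = {m5}
A[p U AX q]: least fixpoint, start Z0 = Sat(AX q) = {m5}, add states in Sat(p) with every successor in Z. Already a fixed point.
Sat(A[p U AX q]) = {m5}
AF A[p U AX q]: least fixpoint, start Z0 = {m5}, add states with every successor in Z. Already a fixed point.
Sat(AF A[p U AX q]) = {m5}
m6 ∉ Sat(AF A[p U AX q]) = {m5}, so the formula does not hold at m6.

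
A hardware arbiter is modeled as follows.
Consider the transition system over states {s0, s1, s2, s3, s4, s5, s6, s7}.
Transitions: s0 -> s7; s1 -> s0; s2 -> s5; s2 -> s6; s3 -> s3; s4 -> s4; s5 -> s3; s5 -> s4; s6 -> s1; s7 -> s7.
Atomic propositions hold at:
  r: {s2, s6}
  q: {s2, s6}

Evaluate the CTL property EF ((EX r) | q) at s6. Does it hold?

Yes

Sat(EX r) = {s : some successor in {s2, s6}} = {s2}
Sat((EX r) | q) = {s2, s6}
EF ((EX r) | q): least fixpoint, start Z0 = {s2, s6}, add states with some successor in Z. Already a fixed point.
Sat(EF ((EX r) | q)) = {s2, s6}
s6 ∈ Sat(EF ((EX r) | q)) = {s2, s6}, so the formula holds at s6.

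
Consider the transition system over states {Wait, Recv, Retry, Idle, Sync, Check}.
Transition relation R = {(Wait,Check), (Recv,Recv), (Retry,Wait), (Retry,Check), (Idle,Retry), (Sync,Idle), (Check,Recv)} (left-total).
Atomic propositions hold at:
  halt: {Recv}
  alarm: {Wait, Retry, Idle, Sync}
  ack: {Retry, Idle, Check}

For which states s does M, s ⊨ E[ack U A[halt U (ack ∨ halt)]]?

{Recv, Retry, Idle, Check}

Sat(ack ∨ halt) = {Recv, Retry, Idle, Check}
A[halt U (ack ∨ halt)]: least fixpoint, start Z0 = Sat((ack ∨ halt)) = {Recv, Retry, Idle, Check}, add states in Sat(halt) with every successor in Z. Already a fixed point.
Sat(A[halt U (ack ∨ halt)]) = {Recv, Retry, Idle, Check}
E[ack U A[halt U (ack ∨ halt)]]: least fixpoint, start Z0 = Sat(A[halt U (ack ∨ halt)]) = {Recv, Retry, Idle, Check}, add states in Sat(ack) with some successor in Z. Already a fixed point.
Sat(E[ack U A[halt U (ack ∨ halt)]]) = {Recv, Retry, Idle, Check}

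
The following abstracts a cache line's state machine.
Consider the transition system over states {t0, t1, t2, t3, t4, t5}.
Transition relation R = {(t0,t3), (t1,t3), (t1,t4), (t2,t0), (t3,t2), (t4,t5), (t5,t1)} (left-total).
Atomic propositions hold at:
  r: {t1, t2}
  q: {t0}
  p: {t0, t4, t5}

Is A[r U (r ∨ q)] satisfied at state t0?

Sat(r ∨ q) = {t0, t1, t2}
A[r U (r ∨ q)]: least fixpoint, start Z0 = Sat((r ∨ q)) = {t0, t1, t2}, add states in Sat(r) with every successor in Z. Already a fixed point.
Sat(A[r U (r ∨ q)]) = {t0, t1, t2}
t0 ∈ Sat(A[r U (r ∨ q)]) = {t0, t1, t2}, so the formula holds at t0.

Yes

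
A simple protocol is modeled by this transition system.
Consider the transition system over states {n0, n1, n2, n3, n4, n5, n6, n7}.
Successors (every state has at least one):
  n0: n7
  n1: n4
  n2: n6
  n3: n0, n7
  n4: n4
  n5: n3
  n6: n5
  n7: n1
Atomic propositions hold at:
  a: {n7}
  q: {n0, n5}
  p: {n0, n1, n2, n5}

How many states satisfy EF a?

EF a: least fixpoint, start Z0 = {n7}, add states with some successor in Z. Z1 = {n0, n3, n7}; Z2 = {n0, n3, n5, n7}; Z3 = {n0, n3, n5, n6, n7}; Z4 = {n0, n2, n3, n5, n6, n7}; fixed.
Sat(EF a) = {n0, n2, n3, n5, n6, n7}
|Sat(EF a)| = |{n0, n2, n3, n5, n6, n7}| = 6.

6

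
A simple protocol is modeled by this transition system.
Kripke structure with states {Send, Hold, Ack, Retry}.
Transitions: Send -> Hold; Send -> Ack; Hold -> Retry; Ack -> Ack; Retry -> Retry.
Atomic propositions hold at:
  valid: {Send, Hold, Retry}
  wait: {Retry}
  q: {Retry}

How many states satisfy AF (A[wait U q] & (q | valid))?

2

A[wait U q]: least fixpoint, start Z0 = Sat(q) = {Retry}, add states in Sat(wait) with every successor in Z. Already a fixed point.
Sat(A[wait U q]) = {Retry}
Sat(q | valid) = {Send, Hold, Retry}
Sat(A[wait U q] & (q | valid)) = {Retry}
AF (A[wait U q] & (q | valid)): least fixpoint, start Z0 = {Retry}, add states with every successor in Z. Z1 = {Hold, Retry}; fixed.
Sat(AF (A[wait U q] & (q | valid))) = {Hold, Retry}
|Sat(AF (A[wait U q] & (q | valid)))| = |{Hold, Retry}| = 2.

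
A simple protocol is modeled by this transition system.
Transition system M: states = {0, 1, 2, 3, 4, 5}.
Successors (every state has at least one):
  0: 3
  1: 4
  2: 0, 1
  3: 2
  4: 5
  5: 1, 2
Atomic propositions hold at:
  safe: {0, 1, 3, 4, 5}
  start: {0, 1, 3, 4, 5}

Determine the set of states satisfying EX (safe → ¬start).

Sat(¬start) = {2}
Sat(safe → ¬start) = {2}
Sat(EX (safe → ¬start)) = {s : some successor in {2}} = {3, 5}

{3, 5}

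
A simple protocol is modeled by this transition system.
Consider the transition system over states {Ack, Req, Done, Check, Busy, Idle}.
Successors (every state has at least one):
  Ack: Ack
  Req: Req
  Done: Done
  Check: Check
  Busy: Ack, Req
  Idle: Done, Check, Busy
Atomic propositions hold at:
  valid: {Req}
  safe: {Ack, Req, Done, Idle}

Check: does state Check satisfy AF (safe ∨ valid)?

Sat(safe ∨ valid) = {Ack, Req, Done, Idle}
AF (safe ∨ valid): least fixpoint, start Z0 = {Ack, Req, Done, Idle}, add states with every successor in Z. Z1 = {Ack, Req, Done, Busy, Idle}; fixed.
Sat(AF (safe ∨ valid)) = {Ack, Req, Done, Busy, Idle}
Check ∉ Sat(AF (safe ∨ valid)) = {Ack, Req, Done, Busy, Idle}, so the formula does not hold at Check.

No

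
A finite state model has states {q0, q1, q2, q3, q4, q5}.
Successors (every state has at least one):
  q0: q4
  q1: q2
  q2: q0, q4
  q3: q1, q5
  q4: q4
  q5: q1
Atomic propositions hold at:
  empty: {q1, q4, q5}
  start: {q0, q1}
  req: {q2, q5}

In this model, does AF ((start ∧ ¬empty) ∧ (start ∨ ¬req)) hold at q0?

Sat(¬empty) = {q0, q2, q3}
Sat(start ∧ ¬empty) = {q0}
Sat(¬req) = {q0, q1, q3, q4}
Sat(start ∨ ¬req) = {q0, q1, q3, q4}
Sat((start ∧ ¬empty) ∧ (start ∨ ¬req)) = {q0}
AF ((start ∧ ¬empty) ∧ (start ∨ ¬req)): least fixpoint, start Z0 = {q0}, add states with every successor in Z. Already a fixed point.
Sat(AF ((start ∧ ¬empty) ∧ (start ∨ ¬req))) = {q0}
q0 ∈ Sat(AF ((start ∧ ¬empty) ∧ (start ∨ ¬req))) = {q0}, so the formula holds at q0.

Yes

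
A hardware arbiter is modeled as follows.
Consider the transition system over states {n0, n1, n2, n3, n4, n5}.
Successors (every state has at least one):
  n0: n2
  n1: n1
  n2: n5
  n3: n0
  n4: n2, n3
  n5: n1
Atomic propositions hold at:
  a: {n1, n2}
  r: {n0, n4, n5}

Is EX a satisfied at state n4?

Sat(EX a) = {s : some successor in {n1, n2}} = {n0, n1, n4, n5}
n4 ∈ Sat(EX a) = {n0, n1, n4, n5}, so the formula holds at n4.

Yes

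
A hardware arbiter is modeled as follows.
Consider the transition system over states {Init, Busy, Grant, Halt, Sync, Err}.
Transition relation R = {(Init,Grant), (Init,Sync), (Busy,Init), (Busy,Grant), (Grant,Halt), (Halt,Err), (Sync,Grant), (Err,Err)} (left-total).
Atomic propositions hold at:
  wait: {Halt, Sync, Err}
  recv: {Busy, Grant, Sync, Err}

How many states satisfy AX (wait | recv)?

5

Sat(wait | recv) = {Busy, Grant, Halt, Sync, Err}
Sat(AX (wait | recv)) = {s : every successor in {Busy, Grant, Halt, Sync, Err}} = {Init, Grant, Halt, Sync, Err}
|Sat(AX (wait | recv))| = |{Init, Grant, Halt, Sync, Err}| = 5.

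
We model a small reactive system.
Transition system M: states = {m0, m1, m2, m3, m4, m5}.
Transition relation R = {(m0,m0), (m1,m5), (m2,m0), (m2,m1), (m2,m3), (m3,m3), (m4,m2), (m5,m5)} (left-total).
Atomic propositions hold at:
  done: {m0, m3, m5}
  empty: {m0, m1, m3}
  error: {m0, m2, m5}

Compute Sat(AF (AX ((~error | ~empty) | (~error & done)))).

Sat(~error) = {m1, m3, m4}
Sat(~empty) = {m2, m4, m5}
Sat(~error | ~empty) = {m1, m2, m3, m4, m5}
Sat(~error & done) = {m3}
Sat((~error | ~empty) | (~error & done)) = {m1, m2, m3, m4, m5}
Sat(AX ((~error | ~empty) | (~error & done))) = {s : every successor in {m1, m2, m3, m4, m5}} = {m1, m3, m4, m5}
AF (AX ((~error | ~empty) | (~error & done))): least fixpoint, start Z0 = {m1, m3, m4, m5}, add states with every successor in Z. Already a fixed point.
Sat(AF (AX ((~error | ~empty) | (~error & done)))) = {m1, m3, m4, m5}

{m1, m3, m4, m5}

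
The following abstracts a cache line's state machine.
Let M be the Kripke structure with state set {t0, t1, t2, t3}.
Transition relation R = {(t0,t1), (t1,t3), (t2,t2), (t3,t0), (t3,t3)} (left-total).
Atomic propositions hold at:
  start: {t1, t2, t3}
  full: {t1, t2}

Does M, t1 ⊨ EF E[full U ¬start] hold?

Sat(¬start) = {t0}
E[full U ¬start]: least fixpoint, start Z0 = Sat(¬start) = {t0}, add states in Sat(full) with some successor in Z. Already a fixed point.
Sat(E[full U ¬start]) = {t0}
EF E[full U ¬start]: least fixpoint, start Z0 = {t0}, add states with some successor in Z. Z1 = {t0, t3}; Z2 = {t0, t1, t3}; fixed.
Sat(EF E[full U ¬start]) = {t0, t1, t3}
t1 ∈ Sat(EF E[full U ¬start]) = {t0, t1, t3}, so the formula holds at t1.

Yes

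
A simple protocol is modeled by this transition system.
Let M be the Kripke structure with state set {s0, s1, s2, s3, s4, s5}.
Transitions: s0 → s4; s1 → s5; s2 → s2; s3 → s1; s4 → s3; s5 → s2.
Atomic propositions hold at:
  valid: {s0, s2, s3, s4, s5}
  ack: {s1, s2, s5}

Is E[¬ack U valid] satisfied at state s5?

Yes

Sat(¬ack) = {s0, s3, s4}
E[¬ack U valid]: least fixpoint, start Z0 = Sat(valid) = {s0, s2, s3, s4, s5}, add states in Sat(¬ack) with some successor in Z. Already a fixed point.
Sat(E[¬ack U valid]) = {s0, s2, s3, s4, s5}
s5 ∈ Sat(E[¬ack U valid]) = {s0, s2, s3, s4, s5}, so the formula holds at s5.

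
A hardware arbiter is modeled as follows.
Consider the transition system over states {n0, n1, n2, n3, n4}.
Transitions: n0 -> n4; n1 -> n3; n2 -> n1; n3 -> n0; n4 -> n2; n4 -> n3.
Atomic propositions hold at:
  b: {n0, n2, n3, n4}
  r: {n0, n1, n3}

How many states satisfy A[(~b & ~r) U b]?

Sat(~b) = {n1}
Sat(~r) = {n2, n4}
Sat(~b & ~r) = ∅
A[(~b & ~r) U b]: least fixpoint, start Z0 = Sat(b) = {n0, n2, n3, n4}, add states in Sat(~b & ~r) with every successor in Z. Already a fixed point.
Sat(A[(~b & ~r) U b]) = {n0, n2, n3, n4}
|Sat(A[(~b & ~r) U b])| = |{n0, n2, n3, n4}| = 4.

4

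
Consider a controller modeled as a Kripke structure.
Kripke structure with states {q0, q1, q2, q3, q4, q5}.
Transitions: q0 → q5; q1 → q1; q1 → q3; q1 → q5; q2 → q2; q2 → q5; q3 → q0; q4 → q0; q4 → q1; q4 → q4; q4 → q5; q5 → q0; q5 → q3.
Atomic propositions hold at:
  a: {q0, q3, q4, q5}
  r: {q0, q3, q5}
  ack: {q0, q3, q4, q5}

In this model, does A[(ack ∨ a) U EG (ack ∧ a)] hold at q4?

Sat(ack ∨ a) = {q0, q3, q4, q5}
Sat(ack ∧ a) = {q0, q3, q4, q5}
EG (ack ∧ a): greatest fixpoint, start Z0 = {q0, q3, q4, q5}, keep only states in Sat with some successor in Z. Already a fixed point.
Sat(EG (ack ∧ a)) = {q0, q3, q4, q5}
A[(ack ∨ a) U EG (ack ∧ a)]: least fixpoint, start Z0 = Sat(EG (ack ∧ a)) = {q0, q3, q4, q5}, add states in Sat(ack ∨ a) with every successor in Z. Already a fixed point.
Sat(A[(ack ∨ a) U EG (ack ∧ a)]) = {q0, q3, q4, q5}
q4 ∈ Sat(A[(ack ∨ a) U EG (ack ∧ a)]) = {q0, q3, q4, q5}, so the formula holds at q4.

Yes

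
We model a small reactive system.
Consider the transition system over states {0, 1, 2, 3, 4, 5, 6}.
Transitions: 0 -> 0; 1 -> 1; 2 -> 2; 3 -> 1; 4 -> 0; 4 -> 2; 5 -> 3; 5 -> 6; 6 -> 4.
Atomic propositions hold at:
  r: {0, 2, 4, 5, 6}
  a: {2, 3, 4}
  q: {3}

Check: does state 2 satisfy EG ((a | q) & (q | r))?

Sat(a | q) = {2, 3, 4}
Sat(q | r) = {0, 2, 3, 4, 5, 6}
Sat((a | q) & (q | r)) = {2, 3, 4}
EG ((a | q) & (q | r)): greatest fixpoint, start Z0 = {2, 3, 4}, keep only states in Sat with some successor in Z. Z1 = {2, 4}; fixed.
Sat(EG ((a | q) & (q | r))) = {2, 4}
2 ∈ Sat(EG ((a | q) & (q | r))) = {2, 4}, so the formula holds at 2.

Yes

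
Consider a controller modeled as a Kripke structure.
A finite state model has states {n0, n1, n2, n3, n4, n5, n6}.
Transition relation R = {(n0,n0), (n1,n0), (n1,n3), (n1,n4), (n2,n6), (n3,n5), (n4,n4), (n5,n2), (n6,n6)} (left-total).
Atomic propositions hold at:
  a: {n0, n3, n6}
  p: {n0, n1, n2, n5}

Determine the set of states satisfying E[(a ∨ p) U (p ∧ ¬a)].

Sat(a ∨ p) = {n0, n1, n2, n3, n5, n6}
Sat(¬a) = {n1, n2, n4, n5}
Sat(p ∧ ¬a) = {n1, n2, n5}
E[(a ∨ p) U (p ∧ ¬a)]: least fixpoint, start Z0 = Sat((p ∧ ¬a)) = {n1, n2, n5}, add states in Sat(a ∨ p) with some successor in Z. Z1 = {n1, n2, n3, n5}; fixed.
Sat(E[(a ∨ p) U (p ∧ ¬a)]) = {n1, n2, n3, n5}

{n1, n2, n3, n5}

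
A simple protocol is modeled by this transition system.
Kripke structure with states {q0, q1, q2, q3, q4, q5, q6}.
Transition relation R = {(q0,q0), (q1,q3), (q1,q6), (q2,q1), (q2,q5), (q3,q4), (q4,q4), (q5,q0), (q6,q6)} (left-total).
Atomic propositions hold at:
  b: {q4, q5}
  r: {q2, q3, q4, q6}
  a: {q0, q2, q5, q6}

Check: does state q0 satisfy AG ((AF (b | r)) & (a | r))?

No

Sat(b | r) = {q2, q3, q4, q5, q6}
AF (b | r): least fixpoint, start Z0 = {q2, q3, q4, q5, q6}, add states with every successor in Z. Z1 = {q1, q2, q3, q4, q5, q6}; fixed.
Sat(AF (b | r)) = {q1, q2, q3, q4, q5, q6}
Sat(a | r) = {q0, q2, q3, q4, q5, q6}
Sat((AF (b | r)) & (a | r)) = {q2, q3, q4, q5, q6}
AG ((AF (b | r)) & (a | r)): greatest fixpoint, start Z0 = {q2, q3, q4, q5, q6}, keep only states in Sat with every successor in Z. Z1 = {q3, q4, q6}; fixed.
Sat(AG ((AF (b | r)) & (a | r))) = {q3, q4, q6}
q0 ∉ Sat(AG ((AF (b | r)) & (a | r))) = {q3, q4, q6}, so the formula does not hold at q0.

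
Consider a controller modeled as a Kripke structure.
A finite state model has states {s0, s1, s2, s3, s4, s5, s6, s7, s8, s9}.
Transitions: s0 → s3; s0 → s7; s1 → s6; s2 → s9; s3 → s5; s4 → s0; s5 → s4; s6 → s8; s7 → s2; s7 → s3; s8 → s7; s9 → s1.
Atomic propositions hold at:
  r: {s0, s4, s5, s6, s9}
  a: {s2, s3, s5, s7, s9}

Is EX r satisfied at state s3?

Sat(EX r) = {s : some successor in {s0, s4, s5, s6, s9}} = {s1, s2, s3, s4, s5}
s3 ∈ Sat(EX r) = {s1, s2, s3, s4, s5}, so the formula holds at s3.

Yes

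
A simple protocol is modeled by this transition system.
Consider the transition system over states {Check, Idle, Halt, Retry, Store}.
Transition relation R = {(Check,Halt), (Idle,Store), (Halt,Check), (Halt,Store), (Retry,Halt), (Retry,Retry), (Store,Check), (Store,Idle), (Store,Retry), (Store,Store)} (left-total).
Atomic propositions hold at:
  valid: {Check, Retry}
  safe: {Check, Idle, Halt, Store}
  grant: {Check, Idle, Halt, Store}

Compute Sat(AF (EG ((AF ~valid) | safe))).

Sat(~valid) = {Idle, Halt, Store}
AF ~valid: least fixpoint, start Z0 = {Idle, Halt, Store}, add states with every successor in Z. Z1 = {Check, Idle, Halt, Store}; fixed.
Sat(AF ~valid) = {Check, Idle, Halt, Store}
Sat((AF ~valid) | safe) = {Check, Idle, Halt, Store}
EG ((AF ~valid) | safe): greatest fixpoint, start Z0 = {Check, Idle, Halt, Store}, keep only states in Sat with some successor in Z. Already a fixed point.
Sat(EG ((AF ~valid) | safe)) = {Check, Idle, Halt, Store}
AF (EG ((AF ~valid) | safe)): least fixpoint, start Z0 = {Check, Idle, Halt, Store}, add states with every successor in Z. Already a fixed point.
Sat(AF (EG ((AF ~valid) | safe))) = {Check, Idle, Halt, Store}

{Check, Idle, Halt, Store}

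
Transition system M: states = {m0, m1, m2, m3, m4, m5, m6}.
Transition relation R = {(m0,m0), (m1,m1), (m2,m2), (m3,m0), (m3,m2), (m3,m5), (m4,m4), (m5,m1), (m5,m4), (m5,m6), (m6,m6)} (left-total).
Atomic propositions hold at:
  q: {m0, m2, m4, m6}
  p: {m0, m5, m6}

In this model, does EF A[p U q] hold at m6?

A[p U q]: least fixpoint, start Z0 = Sat(q) = {m0, m2, m4, m6}, add states in Sat(p) with every successor in Z. Already a fixed point.
Sat(A[p U q]) = {m0, m2, m4, m6}
EF A[p U q]: least fixpoint, start Z0 = {m0, m2, m4, m6}, add states with some successor in Z. Z1 = {m0, m2, m3, m4, m5, m6}; fixed.
Sat(EF A[p U q]) = {m0, m2, m3, m4, m5, m6}
m6 ∈ Sat(EF A[p U q]) = {m0, m2, m3, m4, m5, m6}, so the formula holds at m6.

Yes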